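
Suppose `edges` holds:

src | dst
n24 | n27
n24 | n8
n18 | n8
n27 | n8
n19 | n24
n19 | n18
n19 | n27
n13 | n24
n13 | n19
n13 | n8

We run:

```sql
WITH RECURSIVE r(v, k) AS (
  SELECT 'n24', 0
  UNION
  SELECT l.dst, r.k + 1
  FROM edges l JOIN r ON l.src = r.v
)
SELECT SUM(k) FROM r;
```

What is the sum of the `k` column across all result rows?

Base: (n24, k=0).
Iteration 1: edges from {n24} -> (n27, k=1), (n8, k=1).
Iteration 2: edges from {n27,n8} -> (n8, k=2).
Iteration 3: no outgoing edges from {n8}; recursion stops.
SUM(k) = 0 + 1 + 1 + 2 = 4.

4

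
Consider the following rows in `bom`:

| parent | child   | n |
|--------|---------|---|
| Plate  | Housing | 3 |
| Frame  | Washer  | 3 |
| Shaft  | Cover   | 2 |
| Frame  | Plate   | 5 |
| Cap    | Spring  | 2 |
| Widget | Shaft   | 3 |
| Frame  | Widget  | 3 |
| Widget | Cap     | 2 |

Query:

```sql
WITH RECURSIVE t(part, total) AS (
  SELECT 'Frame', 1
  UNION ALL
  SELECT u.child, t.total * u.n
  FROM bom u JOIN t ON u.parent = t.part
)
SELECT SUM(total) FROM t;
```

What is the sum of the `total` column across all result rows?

72

Base: (Frame, total=1).
Iteration 1: components of {Frame} -> Plate = 1*5 = 5, Washer = 1*3 = 3, Widget = 1*3 = 3.
Iteration 2: components of {Plate,Washer,Widget} -> Cap = 3*2 = 6, Housing = 5*3 = 15, Shaft = 3*3 = 9.
Iteration 3: components of {Cap,Housing,Shaft} -> Cover = 9*2 = 18, Spring = 6*2 = 12.
Iteration 4: no further components; recursion stops.
SUM(total) = 1 + 3 + 5 + 3 + 9 + 6 + 15 + 18 + 12 = 72.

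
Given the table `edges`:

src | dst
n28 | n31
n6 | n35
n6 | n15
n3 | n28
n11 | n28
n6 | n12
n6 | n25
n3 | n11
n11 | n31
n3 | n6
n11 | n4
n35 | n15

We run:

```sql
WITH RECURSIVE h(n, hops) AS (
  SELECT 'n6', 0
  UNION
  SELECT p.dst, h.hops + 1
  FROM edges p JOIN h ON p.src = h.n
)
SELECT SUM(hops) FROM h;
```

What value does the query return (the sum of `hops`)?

6

Base: (n6, hops=0).
Iteration 1: edges from {n6} -> (n12, hops=1), (n15, hops=1), (n25, hops=1), (n35, hops=1).
Iteration 2: edges from {n12,n15,n25,n35} -> (n15, hops=2).
Iteration 3: no outgoing edges from {n15}; recursion stops.
SUM(hops) = 0 + 1 + 1 + 1 + 1 + 2 = 6.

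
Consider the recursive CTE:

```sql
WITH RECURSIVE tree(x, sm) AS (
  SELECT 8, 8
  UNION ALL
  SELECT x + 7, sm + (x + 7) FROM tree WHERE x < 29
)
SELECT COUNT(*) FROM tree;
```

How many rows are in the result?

4

Base: x=8, sm=8.
Iteration 1: 8 < 29 holds -> x = 8 + 7 = 15, sm = 8 + 15 = 23.
Iteration 2: 15 < 29 holds -> x = 15 + 7 = 22, sm = 23 + 22 = 45.
Iteration 3: 22 < 29 holds -> x = 22 + 7 = 29, sm = 45 + 29 = 74.
Iteration 4: 29 < 29 fails; recursion stops.
Total rows emitted: 4.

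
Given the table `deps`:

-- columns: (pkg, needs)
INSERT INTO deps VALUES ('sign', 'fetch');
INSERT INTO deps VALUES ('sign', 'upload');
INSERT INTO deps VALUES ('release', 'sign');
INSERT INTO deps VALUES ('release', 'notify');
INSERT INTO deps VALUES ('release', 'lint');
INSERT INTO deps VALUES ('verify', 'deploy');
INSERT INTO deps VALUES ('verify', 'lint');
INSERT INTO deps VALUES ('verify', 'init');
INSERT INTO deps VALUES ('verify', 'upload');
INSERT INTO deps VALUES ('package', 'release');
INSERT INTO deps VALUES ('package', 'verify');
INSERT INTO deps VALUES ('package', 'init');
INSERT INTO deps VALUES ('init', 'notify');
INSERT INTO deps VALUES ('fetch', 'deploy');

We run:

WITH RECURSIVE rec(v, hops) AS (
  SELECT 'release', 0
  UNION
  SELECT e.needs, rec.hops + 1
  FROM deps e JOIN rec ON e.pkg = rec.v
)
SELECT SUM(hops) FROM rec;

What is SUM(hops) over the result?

10

Base: (release, hops=0).
Iteration 1: edges from {release} -> (lint, hops=1), (notify, hops=1), (sign, hops=1).
Iteration 2: edges from {lint,notify,sign} -> (fetch, hops=2), (upload, hops=2).
Iteration 3: edges from {fetch,upload} -> (deploy, hops=3).
Iteration 4: no outgoing edges from {deploy}; recursion stops.
SUM(hops) = 0 + 1 + 1 + 1 + 2 + 2 + 3 = 10.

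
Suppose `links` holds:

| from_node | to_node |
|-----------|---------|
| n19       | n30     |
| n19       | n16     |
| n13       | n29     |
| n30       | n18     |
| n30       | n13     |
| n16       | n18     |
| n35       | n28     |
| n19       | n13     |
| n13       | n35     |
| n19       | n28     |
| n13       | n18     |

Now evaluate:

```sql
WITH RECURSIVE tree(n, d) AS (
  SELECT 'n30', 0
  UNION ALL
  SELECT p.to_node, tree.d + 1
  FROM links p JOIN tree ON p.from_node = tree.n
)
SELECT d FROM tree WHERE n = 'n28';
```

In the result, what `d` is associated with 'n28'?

3

Base: (n30, d=0).
Iteration 1: edges from {n30} -> (n13, d=1), (n18, d=1).
Iteration 2: edges from {n13,n18} -> (n18, d=2), (n29, d=2), (n35, d=2).
Iteration 3: edges from {n18,n29,n35} -> (n28, d=3).
Iteration 4: no outgoing edges from {n28}; recursion stops.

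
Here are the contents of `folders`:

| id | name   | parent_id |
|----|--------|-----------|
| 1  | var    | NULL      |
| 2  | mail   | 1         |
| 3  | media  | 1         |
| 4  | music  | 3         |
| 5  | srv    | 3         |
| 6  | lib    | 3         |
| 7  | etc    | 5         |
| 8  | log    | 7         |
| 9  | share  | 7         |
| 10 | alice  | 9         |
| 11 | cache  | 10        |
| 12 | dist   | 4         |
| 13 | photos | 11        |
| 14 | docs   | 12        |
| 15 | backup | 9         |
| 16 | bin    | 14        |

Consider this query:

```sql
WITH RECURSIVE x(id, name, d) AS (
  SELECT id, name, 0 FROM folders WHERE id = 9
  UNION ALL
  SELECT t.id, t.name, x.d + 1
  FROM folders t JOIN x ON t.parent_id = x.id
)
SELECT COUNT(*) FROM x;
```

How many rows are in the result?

5

Base: id=9 (share) at d 0.
Iteration 1: rows with parent_id in {9} -> alice (id 10, d 1), backup (id 15, d 1).
Iteration 2: rows with parent_id in {10,15} -> cache (id 11, d 2).
Iteration 3: rows with parent_id in {11} -> photos (id 13, d 3).
Iteration 4: no rows with parent_id in {13}; recursion stops.
Total rows emitted: 5.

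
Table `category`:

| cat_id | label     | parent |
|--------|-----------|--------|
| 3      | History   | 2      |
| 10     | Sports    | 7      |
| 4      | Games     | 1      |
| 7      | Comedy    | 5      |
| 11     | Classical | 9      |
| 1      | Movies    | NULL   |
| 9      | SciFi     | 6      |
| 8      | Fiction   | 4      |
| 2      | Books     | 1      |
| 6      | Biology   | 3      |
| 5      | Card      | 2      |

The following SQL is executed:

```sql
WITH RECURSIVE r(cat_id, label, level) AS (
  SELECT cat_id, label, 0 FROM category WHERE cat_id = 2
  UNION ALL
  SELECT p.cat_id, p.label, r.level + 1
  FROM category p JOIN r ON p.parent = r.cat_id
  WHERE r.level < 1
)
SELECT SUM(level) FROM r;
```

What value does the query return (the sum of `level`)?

Base: cat_id=2 (Books) at level 0.
Iteration 1: rows with parent in {2} -> History (id 3, level 1), Card (id 5, level 1).
Iteration 2: level < 1 fails for all current rows; recursion stops.
SUM(level) = 0 + 1 + 1 = 2.

2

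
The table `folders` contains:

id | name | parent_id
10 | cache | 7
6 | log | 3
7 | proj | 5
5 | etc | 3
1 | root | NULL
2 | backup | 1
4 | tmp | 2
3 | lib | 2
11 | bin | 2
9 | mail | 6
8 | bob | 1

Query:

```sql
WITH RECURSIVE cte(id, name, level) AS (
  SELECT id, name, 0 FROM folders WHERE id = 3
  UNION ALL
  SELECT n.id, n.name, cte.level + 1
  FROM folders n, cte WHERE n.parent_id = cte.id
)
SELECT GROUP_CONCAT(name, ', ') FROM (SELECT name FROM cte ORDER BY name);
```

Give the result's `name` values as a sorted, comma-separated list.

Base: id=3 (lib) at level 0.
Iteration 1: rows with parent_id in {3} -> etc (id 5, level 1), log (id 6, level 1).
Iteration 2: rows with parent_id in {5,6} -> proj (id 7, level 2), mail (id 9, level 2).
Iteration 3: rows with parent_id in {7,9} -> cache (id 10, level 3).
Iteration 4: no rows with parent_id in {10}; recursion stops.

cache, etc, lib, log, mail, proj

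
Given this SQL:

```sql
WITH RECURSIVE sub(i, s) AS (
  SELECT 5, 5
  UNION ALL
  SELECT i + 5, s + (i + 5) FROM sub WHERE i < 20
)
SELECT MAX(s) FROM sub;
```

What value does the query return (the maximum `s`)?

Base: i=5, s=5.
Iteration 1: 5 < 20 holds -> i = 5 + 5 = 10, s = 5 + 10 = 15.
Iteration 2: 10 < 20 holds -> i = 10 + 5 = 15, s = 15 + 15 = 30.
Iteration 3: 15 < 20 holds -> i = 15 + 5 = 20, s = 30 + 20 = 50.
Iteration 4: 20 < 20 fails; recursion stops.
s values: 5, 15, 30, 50; the maximum is 50.

50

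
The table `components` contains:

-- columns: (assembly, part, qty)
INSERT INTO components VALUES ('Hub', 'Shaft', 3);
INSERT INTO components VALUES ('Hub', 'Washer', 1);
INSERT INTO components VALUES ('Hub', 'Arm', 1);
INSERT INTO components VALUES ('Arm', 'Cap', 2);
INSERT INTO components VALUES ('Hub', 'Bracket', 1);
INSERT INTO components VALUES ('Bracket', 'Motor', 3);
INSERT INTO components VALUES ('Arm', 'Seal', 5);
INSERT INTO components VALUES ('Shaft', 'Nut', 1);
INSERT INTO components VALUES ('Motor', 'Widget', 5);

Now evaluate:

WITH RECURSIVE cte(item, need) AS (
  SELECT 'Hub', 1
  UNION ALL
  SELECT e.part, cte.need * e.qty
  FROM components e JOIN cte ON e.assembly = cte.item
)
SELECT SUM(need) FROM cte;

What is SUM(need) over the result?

35

Base: (Hub, need=1).
Iteration 1: components of {Hub} -> Arm = 1*1 = 1, Bracket = 1*1 = 1, Shaft = 1*3 = 3, Washer = 1*1 = 1.
Iteration 2: components of {Arm,Bracket,Shaft,Washer} -> Cap = 1*2 = 2, Motor = 1*3 = 3, Nut = 3*1 = 3, Seal = 1*5 = 5.
Iteration 3: components of {Cap,Motor,Nut,Seal} -> Widget = 3*5 = 15.
Iteration 4: no further components; recursion stops.
SUM(need) = 1 + 3 + 1 + 1 + 1 + 3 + 2 + 5 + 3 + 15 = 35.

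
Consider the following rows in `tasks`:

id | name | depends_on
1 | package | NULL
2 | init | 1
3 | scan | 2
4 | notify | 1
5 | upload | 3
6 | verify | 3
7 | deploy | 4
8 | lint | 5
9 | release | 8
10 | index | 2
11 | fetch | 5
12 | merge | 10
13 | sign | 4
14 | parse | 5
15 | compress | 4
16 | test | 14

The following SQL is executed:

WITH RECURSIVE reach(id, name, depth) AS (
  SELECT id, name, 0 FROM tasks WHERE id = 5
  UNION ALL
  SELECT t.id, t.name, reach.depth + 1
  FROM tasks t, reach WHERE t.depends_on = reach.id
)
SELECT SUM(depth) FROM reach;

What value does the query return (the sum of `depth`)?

7

Base: id=5 (upload) at depth 0.
Iteration 1: rows with depends_on in {5} -> lint (id 8, depth 1), fetch (id 11, depth 1), parse (id 14, depth 1).
Iteration 2: rows with depends_on in {8,11,14} -> release (id 9, depth 2), test (id 16, depth 2).
Iteration 3: no rows with depends_on in {9,16}; recursion stops.
SUM(depth) = 0 + 1 + 1 + 1 + 2 + 2 = 7.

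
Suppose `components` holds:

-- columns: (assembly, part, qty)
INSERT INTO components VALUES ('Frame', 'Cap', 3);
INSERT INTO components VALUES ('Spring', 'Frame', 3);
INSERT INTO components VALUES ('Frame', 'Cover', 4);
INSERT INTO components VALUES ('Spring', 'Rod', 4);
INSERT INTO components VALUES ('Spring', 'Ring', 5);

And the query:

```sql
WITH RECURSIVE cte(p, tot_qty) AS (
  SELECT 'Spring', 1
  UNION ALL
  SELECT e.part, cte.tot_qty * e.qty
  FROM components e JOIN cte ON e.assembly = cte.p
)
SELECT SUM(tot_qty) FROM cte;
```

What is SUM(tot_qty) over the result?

34

Base: (Spring, tot_qty=1).
Iteration 1: components of {Spring} -> Frame = 1*3 = 3, Ring = 1*5 = 5, Rod = 1*4 = 4.
Iteration 2: components of {Frame,Ring,Rod} -> Cap = 3*3 = 9, Cover = 3*4 = 12.
Iteration 3: no further components; recursion stops.
SUM(tot_qty) = 1 + 3 + 4 + 5 + 9 + 12 = 34.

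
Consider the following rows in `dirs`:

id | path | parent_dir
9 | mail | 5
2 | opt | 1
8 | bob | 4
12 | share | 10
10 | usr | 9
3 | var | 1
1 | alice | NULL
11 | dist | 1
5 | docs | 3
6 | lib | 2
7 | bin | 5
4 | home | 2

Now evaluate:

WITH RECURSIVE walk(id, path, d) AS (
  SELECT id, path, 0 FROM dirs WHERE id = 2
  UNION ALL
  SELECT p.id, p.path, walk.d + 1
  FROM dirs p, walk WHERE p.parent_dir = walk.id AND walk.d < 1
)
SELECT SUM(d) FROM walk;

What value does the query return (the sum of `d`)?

2

Base: id=2 (opt) at d 0.
Iteration 1: rows with parent_dir in {2} -> home (id 4, d 1), lib (id 6, d 1).
Iteration 2: d < 1 fails for all current rows; recursion stops.
SUM(d) = 0 + 1 + 1 = 2.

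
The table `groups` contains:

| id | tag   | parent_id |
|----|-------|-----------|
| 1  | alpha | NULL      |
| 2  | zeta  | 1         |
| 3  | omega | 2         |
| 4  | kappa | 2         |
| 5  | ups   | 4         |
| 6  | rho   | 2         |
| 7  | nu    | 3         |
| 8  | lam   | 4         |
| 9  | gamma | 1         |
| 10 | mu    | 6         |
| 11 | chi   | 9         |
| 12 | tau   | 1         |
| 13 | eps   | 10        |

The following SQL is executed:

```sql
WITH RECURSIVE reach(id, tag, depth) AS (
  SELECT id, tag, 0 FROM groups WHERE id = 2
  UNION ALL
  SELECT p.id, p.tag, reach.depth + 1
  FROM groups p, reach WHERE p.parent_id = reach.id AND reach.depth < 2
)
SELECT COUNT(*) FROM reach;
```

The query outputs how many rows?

8

Base: id=2 (zeta) at depth 0.
Iteration 1: rows with parent_id in {2} -> omega (id 3, depth 1), kappa (id 4, depth 1), rho (id 6, depth 1).
Iteration 2: rows with parent_id in {3,4,6} -> ups (id 5, depth 2), nu (id 7, depth 2), lam (id 8, depth 2), mu (id 10, depth 2).
Iteration 3: depth < 2 fails for all current rows; recursion stops.
Total rows emitted: 8.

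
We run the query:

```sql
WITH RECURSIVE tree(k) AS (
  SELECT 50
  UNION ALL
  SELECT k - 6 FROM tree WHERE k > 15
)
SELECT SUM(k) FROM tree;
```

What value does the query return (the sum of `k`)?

Base: k=50.
Iteration 1: 50 > 15 holds -> k = 50 - 6 = 44.
Iteration 2: 44 > 15 holds -> k = 44 - 6 = 38.
Iteration 3: 38 > 15 holds -> k = 38 - 6 = 32.
Iteration 4: 32 > 15 holds -> k = 32 - 6 = 26.
Iteration 5: 26 > 15 holds -> k = 26 - 6 = 20.
Iteration 6: 20 > 15 holds -> k = 20 - 6 = 14.
Iteration 7: 14 > 15 fails; recursion stops.
SUM(k) = 50 + 44 + 38 + 32 + 26 + 20 + 14 = 224.

224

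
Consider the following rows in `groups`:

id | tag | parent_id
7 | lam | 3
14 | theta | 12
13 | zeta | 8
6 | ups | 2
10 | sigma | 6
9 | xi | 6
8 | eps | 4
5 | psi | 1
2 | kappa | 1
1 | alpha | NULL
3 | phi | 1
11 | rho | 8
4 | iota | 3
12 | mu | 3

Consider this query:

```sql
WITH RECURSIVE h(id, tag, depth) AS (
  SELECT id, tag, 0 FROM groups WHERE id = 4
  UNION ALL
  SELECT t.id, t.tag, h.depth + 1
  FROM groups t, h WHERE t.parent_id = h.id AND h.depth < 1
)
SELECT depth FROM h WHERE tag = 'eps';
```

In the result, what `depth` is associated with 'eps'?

Base: id=4 (iota) at depth 0.
Iteration 1: rows with parent_id in {4} -> eps (id 8, depth 1).
Iteration 2: depth < 1 fails for all current rows; recursion stops.

1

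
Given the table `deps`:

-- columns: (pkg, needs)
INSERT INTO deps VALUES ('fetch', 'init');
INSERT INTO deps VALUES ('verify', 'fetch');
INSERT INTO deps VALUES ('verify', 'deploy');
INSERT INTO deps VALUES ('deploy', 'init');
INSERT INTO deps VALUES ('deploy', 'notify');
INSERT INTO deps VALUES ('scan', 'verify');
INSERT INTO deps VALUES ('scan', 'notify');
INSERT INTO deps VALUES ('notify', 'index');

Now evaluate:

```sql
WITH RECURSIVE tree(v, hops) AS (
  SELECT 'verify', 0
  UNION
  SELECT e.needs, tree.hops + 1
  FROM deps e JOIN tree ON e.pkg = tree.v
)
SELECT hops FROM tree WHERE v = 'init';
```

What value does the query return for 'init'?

Base: (verify, hops=0).
Iteration 1: edges from {verify} -> (deploy, hops=1), (fetch, hops=1).
Iteration 2: edges from {deploy,fetch} -> (init, hops=2), (notify, hops=2). [UNION drops 1 duplicate row(s)]
Iteration 3: edges from {init,notify} -> (index, hops=3).
Iteration 4: no outgoing edges from {index}; recursion stops.

2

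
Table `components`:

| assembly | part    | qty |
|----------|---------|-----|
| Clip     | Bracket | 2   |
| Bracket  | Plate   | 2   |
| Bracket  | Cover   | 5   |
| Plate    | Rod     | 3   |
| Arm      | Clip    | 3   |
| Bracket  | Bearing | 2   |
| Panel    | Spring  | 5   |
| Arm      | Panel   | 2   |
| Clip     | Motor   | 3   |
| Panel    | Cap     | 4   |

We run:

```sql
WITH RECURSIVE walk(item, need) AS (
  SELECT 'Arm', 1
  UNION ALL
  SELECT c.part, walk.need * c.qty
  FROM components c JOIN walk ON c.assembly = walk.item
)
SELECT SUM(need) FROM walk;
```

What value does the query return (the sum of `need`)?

129

Base: (Arm, need=1).
Iteration 1: components of {Arm} -> Clip = 1*3 = 3, Panel = 1*2 = 2.
Iteration 2: components of {Clip,Panel} -> Bracket = 3*2 = 6, Cap = 2*4 = 8, Motor = 3*3 = 9, Spring = 2*5 = 10.
Iteration 3: components of {Bracket,Cap,Motor,Spring} -> Bearing = 6*2 = 12, Cover = 6*5 = 30, Plate = 6*2 = 12.
Iteration 4: components of {Bearing,Cover,Plate} -> Rod = 12*3 = 36.
Iteration 5: no further components; recursion stops.
SUM(need) = 1 + 3 + 2 + 6 + 9 + 8 + 10 + 12 + 12 + 30 + 36 = 129.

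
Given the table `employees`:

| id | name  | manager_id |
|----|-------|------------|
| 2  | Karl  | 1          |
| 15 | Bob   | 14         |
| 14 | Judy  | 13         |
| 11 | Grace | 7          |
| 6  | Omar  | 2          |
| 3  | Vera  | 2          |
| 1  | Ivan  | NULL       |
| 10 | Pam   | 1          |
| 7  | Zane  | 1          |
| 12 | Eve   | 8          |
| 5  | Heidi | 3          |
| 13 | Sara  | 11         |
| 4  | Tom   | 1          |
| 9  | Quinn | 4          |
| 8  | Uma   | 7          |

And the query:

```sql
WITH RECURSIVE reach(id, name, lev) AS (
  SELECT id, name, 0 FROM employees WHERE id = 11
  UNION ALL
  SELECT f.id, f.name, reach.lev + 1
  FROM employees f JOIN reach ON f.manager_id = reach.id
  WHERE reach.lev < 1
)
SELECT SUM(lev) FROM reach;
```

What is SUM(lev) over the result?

Base: id=11 (Grace) at lev 0.
Iteration 1: rows with manager_id in {11} -> Sara (id 13, lev 1).
Iteration 2: lev < 1 fails for all current rows; recursion stops.
SUM(lev) = 0 + 1 = 1.

1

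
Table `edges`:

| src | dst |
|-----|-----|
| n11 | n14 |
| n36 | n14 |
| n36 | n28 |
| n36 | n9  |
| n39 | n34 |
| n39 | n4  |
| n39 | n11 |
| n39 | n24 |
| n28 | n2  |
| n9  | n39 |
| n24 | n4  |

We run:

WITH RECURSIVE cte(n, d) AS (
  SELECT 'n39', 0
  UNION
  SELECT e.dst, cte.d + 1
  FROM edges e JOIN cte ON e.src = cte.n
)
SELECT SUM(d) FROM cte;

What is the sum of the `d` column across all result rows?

8

Base: (n39, d=0).
Iteration 1: edges from {n39} -> (n11, d=1), (n24, d=1), (n34, d=1), (n4, d=1).
Iteration 2: edges from {n11,n24,n34,n4} -> (n14, d=2), (n4, d=2).
Iteration 3: no outgoing edges from {n14,n4}; recursion stops.
SUM(d) = 0 + 1 + 1 + 1 + 1 + 2 + 2 = 8.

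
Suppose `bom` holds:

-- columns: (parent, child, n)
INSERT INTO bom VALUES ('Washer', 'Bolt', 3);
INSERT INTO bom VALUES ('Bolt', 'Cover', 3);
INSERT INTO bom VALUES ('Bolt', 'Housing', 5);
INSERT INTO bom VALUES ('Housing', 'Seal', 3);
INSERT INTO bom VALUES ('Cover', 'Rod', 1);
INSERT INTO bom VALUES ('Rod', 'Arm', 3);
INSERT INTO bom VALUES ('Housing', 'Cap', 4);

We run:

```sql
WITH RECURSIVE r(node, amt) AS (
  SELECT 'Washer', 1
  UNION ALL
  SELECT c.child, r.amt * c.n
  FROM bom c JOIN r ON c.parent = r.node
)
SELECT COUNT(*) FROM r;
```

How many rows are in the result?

Base: (Washer, amt=1).
Iteration 1: components of {Washer} -> Bolt = 1*3 = 3.
Iteration 2: components of {Bolt} -> Cover = 3*3 = 9, Housing = 3*5 = 15.
Iteration 3: components of {Cover,Housing} -> Cap = 15*4 = 60, Rod = 9*1 = 9, Seal = 15*3 = 45.
Iteration 4: components of {Cap,Rod,Seal} -> Arm = 9*3 = 27.
Iteration 5: no further components; recursion stops.
Total rows emitted: 8.

8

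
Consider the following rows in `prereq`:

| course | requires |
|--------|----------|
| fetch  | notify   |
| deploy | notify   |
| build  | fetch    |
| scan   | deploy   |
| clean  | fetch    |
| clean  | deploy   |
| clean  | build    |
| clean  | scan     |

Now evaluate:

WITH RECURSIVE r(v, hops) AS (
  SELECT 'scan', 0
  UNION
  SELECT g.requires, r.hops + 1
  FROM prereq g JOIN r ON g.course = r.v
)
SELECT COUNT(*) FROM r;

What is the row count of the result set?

Base: (scan, hops=0).
Iteration 1: edges from {scan} -> (deploy, hops=1).
Iteration 2: edges from {deploy} -> (notify, hops=2).
Iteration 3: no outgoing edges from {notify}; recursion stops.
Total rows emitted: 3.

3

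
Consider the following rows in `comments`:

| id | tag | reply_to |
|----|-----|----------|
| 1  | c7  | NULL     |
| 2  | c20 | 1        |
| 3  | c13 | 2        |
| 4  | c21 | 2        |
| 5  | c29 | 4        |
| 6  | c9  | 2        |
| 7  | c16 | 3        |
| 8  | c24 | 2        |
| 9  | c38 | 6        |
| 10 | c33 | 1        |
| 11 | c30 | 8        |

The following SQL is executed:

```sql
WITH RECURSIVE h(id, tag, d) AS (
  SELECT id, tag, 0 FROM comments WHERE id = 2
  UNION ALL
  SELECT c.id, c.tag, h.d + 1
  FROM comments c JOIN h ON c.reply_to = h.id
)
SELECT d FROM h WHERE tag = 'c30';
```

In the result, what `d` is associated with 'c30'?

Base: id=2 (c20) at d 0.
Iteration 1: rows with reply_to in {2} -> c13 (id 3, d 1), c21 (id 4, d 1), c9 (id 6, d 1), c24 (id 8, d 1).
Iteration 2: rows with reply_to in {3,4,6,8} -> c29 (id 5, d 2), c16 (id 7, d 2), c38 (id 9, d 2), c30 (id 11, d 2).
Iteration 3: no rows with reply_to in {5,7,9,11}; recursion stops.

2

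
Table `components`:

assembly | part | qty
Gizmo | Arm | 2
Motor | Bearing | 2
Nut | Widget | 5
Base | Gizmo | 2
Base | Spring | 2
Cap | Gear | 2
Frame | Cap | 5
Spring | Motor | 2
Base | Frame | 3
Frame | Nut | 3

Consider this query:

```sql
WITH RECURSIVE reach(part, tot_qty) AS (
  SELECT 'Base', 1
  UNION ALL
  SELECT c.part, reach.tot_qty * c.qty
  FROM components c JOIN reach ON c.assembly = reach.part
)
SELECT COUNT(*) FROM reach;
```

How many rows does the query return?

11

Base: (Base, tot_qty=1).
Iteration 1: components of {Base} -> Frame = 1*3 = 3, Gizmo = 1*2 = 2, Spring = 1*2 = 2.
Iteration 2: components of {Frame,Gizmo,Spring} -> Arm = 2*2 = 4, Cap = 3*5 = 15, Motor = 2*2 = 4, Nut = 3*3 = 9.
Iteration 3: components of {Arm,Cap,Motor,Nut} -> Bearing = 4*2 = 8, Gear = 15*2 = 30, Widget = 9*5 = 45.
Iteration 4: no further components; recursion stops.
Total rows emitted: 11.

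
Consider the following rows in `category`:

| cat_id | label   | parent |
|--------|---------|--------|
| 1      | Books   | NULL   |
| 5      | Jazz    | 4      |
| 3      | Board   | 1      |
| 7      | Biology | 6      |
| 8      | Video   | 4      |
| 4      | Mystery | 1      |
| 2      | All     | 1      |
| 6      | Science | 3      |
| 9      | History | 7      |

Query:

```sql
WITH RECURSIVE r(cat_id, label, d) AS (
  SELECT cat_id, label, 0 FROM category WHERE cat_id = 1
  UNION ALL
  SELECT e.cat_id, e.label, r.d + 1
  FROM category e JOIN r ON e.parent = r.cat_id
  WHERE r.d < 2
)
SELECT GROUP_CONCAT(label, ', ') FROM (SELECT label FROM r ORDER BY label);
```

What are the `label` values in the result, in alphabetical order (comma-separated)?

All, Board, Books, Jazz, Mystery, Science, Video

Base: cat_id=1 (Books) at d 0.
Iteration 1: rows with parent in {1} -> All (id 2, d 1), Board (id 3, d 1), Mystery (id 4, d 1).
Iteration 2: rows with parent in {2,3,4} -> Jazz (id 5, d 2), Science (id 6, d 2), Video (id 8, d 2).
Iteration 3: d < 2 fails for all current rows; recursion stops.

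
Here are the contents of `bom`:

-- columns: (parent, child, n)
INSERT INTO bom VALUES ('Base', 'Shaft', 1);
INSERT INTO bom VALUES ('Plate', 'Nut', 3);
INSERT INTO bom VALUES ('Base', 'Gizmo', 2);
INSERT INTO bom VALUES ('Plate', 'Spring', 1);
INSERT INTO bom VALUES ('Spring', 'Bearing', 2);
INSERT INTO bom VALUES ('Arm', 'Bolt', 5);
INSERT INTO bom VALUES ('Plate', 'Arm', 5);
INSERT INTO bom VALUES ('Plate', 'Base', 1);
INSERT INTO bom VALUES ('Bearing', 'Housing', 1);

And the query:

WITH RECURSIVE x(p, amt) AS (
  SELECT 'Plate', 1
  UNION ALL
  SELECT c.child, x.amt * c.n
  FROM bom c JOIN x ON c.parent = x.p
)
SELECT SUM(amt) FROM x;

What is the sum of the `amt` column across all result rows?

Base: (Plate, amt=1).
Iteration 1: components of {Plate} -> Arm = 1*5 = 5, Base = 1*1 = 1, Nut = 1*3 = 3, Spring = 1*1 = 1.
Iteration 2: components of {Arm,Base,Nut,Spring} -> Bearing = 1*2 = 2, Bolt = 5*5 = 25, Gizmo = 1*2 = 2, Shaft = 1*1 = 1.
Iteration 3: components of {Bearing,Bolt,Gizmo,Shaft} -> Housing = 2*1 = 2.
Iteration 4: no further components; recursion stops.
SUM(amt) = 1 + 5 + 1 + 1 + 3 + 25 + 1 + 2 + 2 + 2 = 43.

43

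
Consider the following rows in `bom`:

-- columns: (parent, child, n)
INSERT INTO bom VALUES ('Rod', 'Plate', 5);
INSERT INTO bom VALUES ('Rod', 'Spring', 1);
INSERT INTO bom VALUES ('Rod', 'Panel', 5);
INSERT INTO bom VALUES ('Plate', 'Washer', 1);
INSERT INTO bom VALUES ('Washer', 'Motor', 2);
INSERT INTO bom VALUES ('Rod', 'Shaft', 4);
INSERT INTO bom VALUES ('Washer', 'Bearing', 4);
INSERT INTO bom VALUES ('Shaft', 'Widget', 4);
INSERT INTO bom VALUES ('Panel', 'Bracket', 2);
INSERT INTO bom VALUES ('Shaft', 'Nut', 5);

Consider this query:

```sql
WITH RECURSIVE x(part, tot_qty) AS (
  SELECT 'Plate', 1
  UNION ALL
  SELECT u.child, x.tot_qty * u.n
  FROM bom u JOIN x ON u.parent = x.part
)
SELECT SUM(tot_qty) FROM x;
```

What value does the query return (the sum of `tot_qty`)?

Base: (Plate, tot_qty=1).
Iteration 1: components of {Plate} -> Washer = 1*1 = 1.
Iteration 2: components of {Washer} -> Bearing = 1*4 = 4, Motor = 1*2 = 2.
Iteration 3: no further components; recursion stops.
SUM(tot_qty) = 1 + 1 + 2 + 4 = 8.

8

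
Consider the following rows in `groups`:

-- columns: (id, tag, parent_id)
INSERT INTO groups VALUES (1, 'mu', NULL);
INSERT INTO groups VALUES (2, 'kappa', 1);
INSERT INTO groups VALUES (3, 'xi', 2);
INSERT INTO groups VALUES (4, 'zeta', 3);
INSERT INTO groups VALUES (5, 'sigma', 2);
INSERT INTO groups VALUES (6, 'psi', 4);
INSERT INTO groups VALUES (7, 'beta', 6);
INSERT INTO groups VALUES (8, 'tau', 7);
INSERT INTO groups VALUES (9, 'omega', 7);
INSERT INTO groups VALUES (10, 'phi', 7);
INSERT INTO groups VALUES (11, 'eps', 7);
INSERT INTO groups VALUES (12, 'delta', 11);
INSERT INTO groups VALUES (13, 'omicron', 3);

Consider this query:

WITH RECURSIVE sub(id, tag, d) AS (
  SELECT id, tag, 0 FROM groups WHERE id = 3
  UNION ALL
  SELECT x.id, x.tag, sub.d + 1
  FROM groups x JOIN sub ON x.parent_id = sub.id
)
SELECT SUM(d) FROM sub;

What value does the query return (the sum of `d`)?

28

Base: id=3 (xi) at d 0.
Iteration 1: rows with parent_id in {3} -> zeta (id 4, d 1), omicron (id 13, d 1).
Iteration 2: rows with parent_id in {4,13} -> psi (id 6, d 2).
Iteration 3: rows with parent_id in {6} -> beta (id 7, d 3).
Iteration 4: rows with parent_id in {7} -> tau (id 8, d 4), omega (id 9, d 4), phi (id 10, d 4), eps (id 11, d 4).
Iteration 5: rows with parent_id in {8,9,10,11} -> delta (id 12, d 5).
Iteration 6: no rows with parent_id in {12}; recursion stops.
SUM(d) = 0 + 1 + 1 + 2 + 3 + 4 + 4 + 4 + 4 + 5 = 28.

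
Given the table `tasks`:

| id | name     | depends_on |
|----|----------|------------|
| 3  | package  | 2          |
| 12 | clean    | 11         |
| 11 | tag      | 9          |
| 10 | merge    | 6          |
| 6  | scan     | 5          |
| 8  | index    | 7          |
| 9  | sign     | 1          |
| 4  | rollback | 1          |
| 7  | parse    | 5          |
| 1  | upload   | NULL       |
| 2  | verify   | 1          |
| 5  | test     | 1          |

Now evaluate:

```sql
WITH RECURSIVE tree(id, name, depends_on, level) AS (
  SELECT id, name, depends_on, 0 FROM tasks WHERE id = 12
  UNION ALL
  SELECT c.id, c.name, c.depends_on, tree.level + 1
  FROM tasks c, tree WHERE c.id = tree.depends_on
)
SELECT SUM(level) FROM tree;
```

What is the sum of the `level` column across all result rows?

Base: id=12 (clean), depends_on=11, level 0.
Iteration 1: join on id=11 -> tag (id 11, depends_on=9, level 1).
Iteration 2: join on id=9 -> sign (id 9, depends_on=1, level 2).
Iteration 3: join on id=1 -> upload (id 1, depends_on=NULL, level 3).
Iteration 4: depends_on is NULL; no match; recursion stops.
SUM(level) = 0 + 1 + 2 + 3 = 6.

6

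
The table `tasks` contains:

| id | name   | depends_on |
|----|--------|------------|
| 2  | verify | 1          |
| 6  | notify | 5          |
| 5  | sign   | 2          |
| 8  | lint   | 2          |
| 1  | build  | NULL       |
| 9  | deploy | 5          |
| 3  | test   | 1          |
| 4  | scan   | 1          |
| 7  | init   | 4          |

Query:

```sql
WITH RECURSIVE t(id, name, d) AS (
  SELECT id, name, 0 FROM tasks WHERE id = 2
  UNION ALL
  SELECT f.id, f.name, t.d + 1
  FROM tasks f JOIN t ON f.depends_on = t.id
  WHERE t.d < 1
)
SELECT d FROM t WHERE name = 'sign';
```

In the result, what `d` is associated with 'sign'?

Base: id=2 (verify) at d 0.
Iteration 1: rows with depends_on in {2} -> sign (id 5, d 1), lint (id 8, d 1).
Iteration 2: d < 1 fails for all current rows; recursion stops.

1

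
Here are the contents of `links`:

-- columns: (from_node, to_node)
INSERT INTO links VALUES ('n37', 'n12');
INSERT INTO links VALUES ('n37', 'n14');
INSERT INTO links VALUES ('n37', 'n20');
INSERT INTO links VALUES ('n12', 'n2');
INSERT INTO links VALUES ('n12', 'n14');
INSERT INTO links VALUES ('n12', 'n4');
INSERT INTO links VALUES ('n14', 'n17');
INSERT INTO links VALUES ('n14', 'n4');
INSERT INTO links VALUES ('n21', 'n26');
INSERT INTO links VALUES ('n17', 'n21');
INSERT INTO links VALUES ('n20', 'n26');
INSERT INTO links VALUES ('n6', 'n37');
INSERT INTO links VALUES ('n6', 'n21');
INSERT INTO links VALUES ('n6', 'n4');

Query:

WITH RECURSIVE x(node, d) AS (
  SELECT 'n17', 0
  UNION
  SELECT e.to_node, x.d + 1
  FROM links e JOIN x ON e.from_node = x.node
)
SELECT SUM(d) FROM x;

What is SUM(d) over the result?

3

Base: (n17, d=0).
Iteration 1: edges from {n17} -> (n21, d=1).
Iteration 2: edges from {n21} -> (n26, d=2).
Iteration 3: no outgoing edges from {n26}; recursion stops.
SUM(d) = 0 + 1 + 2 = 3.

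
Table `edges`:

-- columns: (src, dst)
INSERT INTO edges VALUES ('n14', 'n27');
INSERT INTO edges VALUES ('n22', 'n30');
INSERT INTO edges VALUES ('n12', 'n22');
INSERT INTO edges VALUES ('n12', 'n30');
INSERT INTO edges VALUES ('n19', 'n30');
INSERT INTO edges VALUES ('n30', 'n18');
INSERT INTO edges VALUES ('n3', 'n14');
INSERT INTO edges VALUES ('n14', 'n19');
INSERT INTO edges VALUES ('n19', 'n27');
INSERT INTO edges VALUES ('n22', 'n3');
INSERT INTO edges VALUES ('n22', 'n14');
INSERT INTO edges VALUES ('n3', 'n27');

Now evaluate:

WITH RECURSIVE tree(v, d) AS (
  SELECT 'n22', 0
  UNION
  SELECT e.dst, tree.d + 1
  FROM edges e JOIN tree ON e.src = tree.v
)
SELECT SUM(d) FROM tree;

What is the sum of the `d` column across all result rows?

37

Base: (n22, d=0).
Iteration 1: edges from {n22} -> (n14, d=1), (n3, d=1), (n30, d=1).
Iteration 2: edges from {n14,n3,n30} -> (n14, d=2), (n18, d=2), (n19, d=2), (n27, d=2). [UNION drops 1 duplicate row(s)]
Iteration 3: edges from {n14,n18,n19,n27} -> (n19, d=3), (n27, d=3), (n30, d=3). [UNION drops 1 duplicate row(s)]
Iteration 4: edges from {n19,n27,n30} -> (n18, d=4), (n27, d=4), (n30, d=4).
Iteration 5: edges from {n18,n27,n30} -> (n18, d=5).
Iteration 6: no outgoing edges from {n18}; recursion stops.
SUM(d) = 0 + 1 + 1 + 1 + 2 + 2 + 2 + 2 + 3 + 3 + 3 + 4 + 4 + 4 + 5 = 37.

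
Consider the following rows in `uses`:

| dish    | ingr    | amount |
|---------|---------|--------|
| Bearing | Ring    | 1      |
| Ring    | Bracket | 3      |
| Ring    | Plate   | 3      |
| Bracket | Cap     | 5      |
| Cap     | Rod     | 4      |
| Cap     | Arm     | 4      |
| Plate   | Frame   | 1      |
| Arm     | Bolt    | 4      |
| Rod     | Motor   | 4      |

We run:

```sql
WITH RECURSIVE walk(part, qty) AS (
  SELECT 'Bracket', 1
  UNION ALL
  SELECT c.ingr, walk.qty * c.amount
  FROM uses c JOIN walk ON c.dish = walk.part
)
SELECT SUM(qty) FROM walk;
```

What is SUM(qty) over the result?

206

Base: (Bracket, qty=1).
Iteration 1: components of {Bracket} -> Cap = 1*5 = 5.
Iteration 2: components of {Cap} -> Arm = 5*4 = 20, Rod = 5*4 = 20.
Iteration 3: components of {Arm,Rod} -> Bolt = 20*4 = 80, Motor = 20*4 = 80.
Iteration 4: no further components; recursion stops.
SUM(qty) = 1 + 5 + 20 + 20 + 80 + 80 = 206.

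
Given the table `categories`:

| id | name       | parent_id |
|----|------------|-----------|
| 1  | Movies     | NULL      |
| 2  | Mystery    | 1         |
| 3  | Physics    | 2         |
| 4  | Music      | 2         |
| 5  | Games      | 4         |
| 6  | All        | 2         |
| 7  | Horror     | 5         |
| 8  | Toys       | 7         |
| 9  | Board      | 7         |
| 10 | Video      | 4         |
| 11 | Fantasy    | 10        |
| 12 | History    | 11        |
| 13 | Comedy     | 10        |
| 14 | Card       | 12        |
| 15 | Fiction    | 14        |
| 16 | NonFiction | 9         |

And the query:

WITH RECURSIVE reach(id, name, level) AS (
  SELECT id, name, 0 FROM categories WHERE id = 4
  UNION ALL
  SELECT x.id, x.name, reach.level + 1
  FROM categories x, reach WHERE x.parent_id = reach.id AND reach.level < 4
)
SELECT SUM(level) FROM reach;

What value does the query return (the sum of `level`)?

Base: id=4 (Music) at level 0.
Iteration 1: rows with parent_id in {4} -> Games (id 5, level 1), Video (id 10, level 1).
Iteration 2: rows with parent_id in {5,10} -> Horror (id 7, level 2), Fantasy (id 11, level 2), Comedy (id 13, level 2).
Iteration 3: rows with parent_id in {7,11,13} -> Toys (id 8, level 3), Board (id 9, level 3), History (id 12, level 3).
Iteration 4: rows with parent_id in {8,9,12} -> Card (id 14, level 4), NonFiction (id 16, level 4).
Iteration 5: level < 4 fails for all current rows; recursion stops.
SUM(level) = 0 + 1 + 1 + 2 + 2 + 2 + 3 + 3 + 3 + 4 + 4 = 25.

25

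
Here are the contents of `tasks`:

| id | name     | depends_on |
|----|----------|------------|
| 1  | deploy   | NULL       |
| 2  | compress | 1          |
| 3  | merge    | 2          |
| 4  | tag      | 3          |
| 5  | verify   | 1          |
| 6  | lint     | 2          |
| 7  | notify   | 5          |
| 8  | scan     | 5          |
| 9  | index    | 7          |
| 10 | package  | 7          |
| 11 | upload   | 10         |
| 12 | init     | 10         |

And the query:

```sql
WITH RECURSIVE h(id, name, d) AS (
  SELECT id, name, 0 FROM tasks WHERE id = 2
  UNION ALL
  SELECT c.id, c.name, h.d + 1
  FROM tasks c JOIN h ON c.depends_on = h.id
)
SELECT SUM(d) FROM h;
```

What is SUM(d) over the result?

Base: id=2 (compress) at d 0.
Iteration 1: rows with depends_on in {2} -> merge (id 3, d 1), lint (id 6, d 1).
Iteration 2: rows with depends_on in {3,6} -> tag (id 4, d 2).
Iteration 3: no rows with depends_on in {4}; recursion stops.
SUM(d) = 0 + 1 + 1 + 2 = 4.

4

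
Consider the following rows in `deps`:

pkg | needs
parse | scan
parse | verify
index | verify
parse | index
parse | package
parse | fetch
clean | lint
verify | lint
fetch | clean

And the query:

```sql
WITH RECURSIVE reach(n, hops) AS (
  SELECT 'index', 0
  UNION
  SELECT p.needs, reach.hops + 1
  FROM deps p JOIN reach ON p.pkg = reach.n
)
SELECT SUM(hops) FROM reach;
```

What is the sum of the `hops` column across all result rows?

Base: (index, hops=0).
Iteration 1: edges from {index} -> (verify, hops=1).
Iteration 2: edges from {verify} -> (lint, hops=2).
Iteration 3: no outgoing edges from {lint}; recursion stops.
SUM(hops) = 0 + 1 + 2 = 3.

3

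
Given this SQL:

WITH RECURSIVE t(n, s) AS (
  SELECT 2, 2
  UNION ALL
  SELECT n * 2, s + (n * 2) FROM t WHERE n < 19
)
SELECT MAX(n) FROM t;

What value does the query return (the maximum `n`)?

Base: n=2, s=2.
Iteration 1: 2 < 19 holds -> n = 2 * 2 = 4, s = 2 + 4 = 6.
Iteration 2: 4 < 19 holds -> n = 4 * 2 = 8, s = 6 + 8 = 14.
Iteration 3: 8 < 19 holds -> n = 8 * 2 = 16, s = 14 + 16 = 30.
Iteration 4: 16 < 19 holds -> n = 16 * 2 = 32, s = 30 + 32 = 62.
Iteration 5: 32 < 19 fails; recursion stops.
n values: 2, 4, 8, 16, 32; the maximum is 32.

32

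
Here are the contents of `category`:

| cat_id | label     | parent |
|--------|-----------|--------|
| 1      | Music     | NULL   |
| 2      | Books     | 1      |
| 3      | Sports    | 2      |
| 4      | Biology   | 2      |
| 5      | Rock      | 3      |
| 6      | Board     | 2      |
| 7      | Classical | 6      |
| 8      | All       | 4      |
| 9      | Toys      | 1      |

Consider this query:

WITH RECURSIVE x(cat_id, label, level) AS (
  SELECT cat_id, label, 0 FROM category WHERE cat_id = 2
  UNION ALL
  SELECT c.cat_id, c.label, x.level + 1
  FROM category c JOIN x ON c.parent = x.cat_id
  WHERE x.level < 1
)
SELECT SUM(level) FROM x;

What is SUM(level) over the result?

Base: cat_id=2 (Books) at level 0.
Iteration 1: rows with parent in {2} -> Sports (id 3, level 1), Biology (id 4, level 1), Board (id 6, level 1).
Iteration 2: level < 1 fails for all current rows; recursion stops.
SUM(level) = 0 + 1 + 1 + 1 = 3.

3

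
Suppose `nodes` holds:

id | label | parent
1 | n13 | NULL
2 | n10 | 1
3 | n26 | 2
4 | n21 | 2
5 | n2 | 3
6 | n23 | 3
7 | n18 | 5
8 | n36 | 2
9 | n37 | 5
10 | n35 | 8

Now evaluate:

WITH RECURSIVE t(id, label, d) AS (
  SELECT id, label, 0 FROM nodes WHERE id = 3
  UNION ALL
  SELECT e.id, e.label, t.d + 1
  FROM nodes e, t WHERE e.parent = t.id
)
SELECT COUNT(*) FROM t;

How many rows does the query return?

5

Base: id=3 (n26) at d 0.
Iteration 1: rows with parent in {3} -> n2 (id 5, d 1), n23 (id 6, d 1).
Iteration 2: rows with parent in {5,6} -> n18 (id 7, d 2), n37 (id 9, d 2).
Iteration 3: no rows with parent in {7,9}; recursion stops.
Total rows emitted: 5.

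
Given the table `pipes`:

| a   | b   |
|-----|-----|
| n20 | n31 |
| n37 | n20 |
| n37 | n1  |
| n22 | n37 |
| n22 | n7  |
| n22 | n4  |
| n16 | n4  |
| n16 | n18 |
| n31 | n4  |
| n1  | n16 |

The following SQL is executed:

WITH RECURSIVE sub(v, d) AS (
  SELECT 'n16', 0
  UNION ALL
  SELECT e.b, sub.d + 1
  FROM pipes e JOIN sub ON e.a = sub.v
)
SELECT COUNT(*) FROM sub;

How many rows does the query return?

3

Base: (n16, d=0).
Iteration 1: edges from {n16} -> (n18, d=1), (n4, d=1).
Iteration 2: no outgoing edges from {n18,n4}; recursion stops.
Total rows emitted: 3.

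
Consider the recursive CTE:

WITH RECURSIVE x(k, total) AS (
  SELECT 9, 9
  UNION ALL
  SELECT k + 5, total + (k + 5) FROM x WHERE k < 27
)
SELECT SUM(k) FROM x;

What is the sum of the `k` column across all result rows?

95

Base: k=9, total=9.
Iteration 1: 9 < 27 holds -> k = 9 + 5 = 14, total = 9 + 14 = 23.
Iteration 2: 14 < 27 holds -> k = 14 + 5 = 19, total = 23 + 19 = 42.
Iteration 3: 19 < 27 holds -> k = 19 + 5 = 24, total = 42 + 24 = 66.
Iteration 4: 24 < 27 holds -> k = 24 + 5 = 29, total = 66 + 29 = 95.
Iteration 5: 29 < 27 fails; recursion stops.
SUM(k) = 9 + 14 + 19 + 24 + 29 = 95.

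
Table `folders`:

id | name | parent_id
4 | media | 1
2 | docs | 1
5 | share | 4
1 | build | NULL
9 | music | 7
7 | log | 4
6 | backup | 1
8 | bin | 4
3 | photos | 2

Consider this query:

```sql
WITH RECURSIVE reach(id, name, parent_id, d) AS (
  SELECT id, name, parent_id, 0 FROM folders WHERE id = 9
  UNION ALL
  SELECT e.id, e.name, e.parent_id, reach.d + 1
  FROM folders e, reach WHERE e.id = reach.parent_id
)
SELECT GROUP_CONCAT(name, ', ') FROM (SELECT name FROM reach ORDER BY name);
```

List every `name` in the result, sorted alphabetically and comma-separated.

build, log, media, music

Base: id=9 (music), parent_id=7, d 0.
Iteration 1: join on id=7 -> log (id 7, parent_id=4, d 1).
Iteration 2: join on id=4 -> media (id 4, parent_id=1, d 2).
Iteration 3: join on id=1 -> build (id 1, parent_id=NULL, d 3).
Iteration 4: parent_id is NULL; no match; recursion stops.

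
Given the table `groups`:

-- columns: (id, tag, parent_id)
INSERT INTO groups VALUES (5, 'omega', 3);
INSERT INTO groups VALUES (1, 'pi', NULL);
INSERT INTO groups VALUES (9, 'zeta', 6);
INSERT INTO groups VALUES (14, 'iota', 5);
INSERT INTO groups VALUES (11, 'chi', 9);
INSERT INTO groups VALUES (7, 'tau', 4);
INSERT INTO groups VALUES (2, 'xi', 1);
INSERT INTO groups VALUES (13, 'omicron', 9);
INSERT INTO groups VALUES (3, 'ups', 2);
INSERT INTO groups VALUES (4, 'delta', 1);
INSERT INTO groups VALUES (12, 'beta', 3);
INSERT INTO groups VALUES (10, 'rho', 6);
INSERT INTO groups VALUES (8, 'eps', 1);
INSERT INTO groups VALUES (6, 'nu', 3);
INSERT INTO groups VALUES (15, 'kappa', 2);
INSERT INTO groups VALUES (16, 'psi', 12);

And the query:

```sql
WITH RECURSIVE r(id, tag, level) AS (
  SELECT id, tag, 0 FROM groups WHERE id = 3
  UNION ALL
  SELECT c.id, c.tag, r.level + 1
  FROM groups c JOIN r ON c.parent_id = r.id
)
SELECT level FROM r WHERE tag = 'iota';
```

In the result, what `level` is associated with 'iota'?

2

Base: id=3 (ups) at level 0.
Iteration 1: rows with parent_id in {3} -> omega (id 5, level 1), nu (id 6, level 1), beta (id 12, level 1).
Iteration 2: rows with parent_id in {5,6,12} -> zeta (id 9, level 2), rho (id 10, level 2), iota (id 14, level 2), psi (id 16, level 2).
Iteration 3: rows with parent_id in {9,10,14,16} -> chi (id 11, level 3), omicron (id 13, level 3).
Iteration 4: no rows with parent_id in {11,13}; recursion stops.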